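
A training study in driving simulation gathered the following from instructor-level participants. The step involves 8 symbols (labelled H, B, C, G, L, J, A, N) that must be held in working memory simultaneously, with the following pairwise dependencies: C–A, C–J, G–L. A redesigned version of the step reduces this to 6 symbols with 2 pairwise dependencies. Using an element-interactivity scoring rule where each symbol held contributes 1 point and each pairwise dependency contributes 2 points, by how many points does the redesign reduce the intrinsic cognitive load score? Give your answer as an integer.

Original: 8 × 1 + 3 × 2 = 8 + 6 = 14.
Redesigned: 6 × 1 + 2 × 2 = 6 + 4 = 10.
Reduction = 14 − 10 = 4.

4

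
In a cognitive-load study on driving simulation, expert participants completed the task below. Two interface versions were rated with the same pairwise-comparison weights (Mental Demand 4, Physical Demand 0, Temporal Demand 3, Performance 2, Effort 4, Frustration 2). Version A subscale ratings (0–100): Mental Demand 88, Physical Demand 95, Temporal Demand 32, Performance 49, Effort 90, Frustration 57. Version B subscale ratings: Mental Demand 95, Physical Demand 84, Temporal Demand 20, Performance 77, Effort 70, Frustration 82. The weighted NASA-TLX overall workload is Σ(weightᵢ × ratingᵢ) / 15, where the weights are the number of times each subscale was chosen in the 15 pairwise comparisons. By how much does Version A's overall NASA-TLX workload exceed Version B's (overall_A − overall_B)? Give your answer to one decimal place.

-1.2

Version A weighted sum = 4·88 + 0·95 + 3·32 + 2·49 + 4·90 + 2·57 = 352 + 0 + 96 + 98 + 360 + 114 = 1020; overall_A = 1020/15 = 68.0000.
Version B weighted sum = 4·95 + 0·84 + 3·20 + 2·77 + 4·70 + 2·82 = 380 + 0 + 60 + 154 + 280 + 164 = 1038; overall_B = 1038/15 = 69.2000.
Difference = 68.0000 − 69.2000 = -1.2000 ≈ -1.2.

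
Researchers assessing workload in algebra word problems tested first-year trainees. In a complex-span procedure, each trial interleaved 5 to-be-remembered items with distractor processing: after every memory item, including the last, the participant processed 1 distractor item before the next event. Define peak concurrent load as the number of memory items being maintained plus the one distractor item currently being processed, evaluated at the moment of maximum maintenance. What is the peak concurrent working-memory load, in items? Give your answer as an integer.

6

Maintenance is greatest during the distractor(s) after memory item 5: all 5 memory items are being held.
One distractor item is concurrently being processed.
Peak concurrent load = 5 + 1 = 6 items.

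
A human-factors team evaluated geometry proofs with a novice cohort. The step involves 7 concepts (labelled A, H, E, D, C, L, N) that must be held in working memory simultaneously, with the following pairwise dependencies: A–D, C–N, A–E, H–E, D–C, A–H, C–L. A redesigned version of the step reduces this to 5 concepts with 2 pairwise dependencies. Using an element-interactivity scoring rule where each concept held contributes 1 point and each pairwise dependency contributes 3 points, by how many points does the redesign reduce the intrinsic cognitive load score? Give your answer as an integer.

17

Original: 7 × 1 + 7 × 3 = 7 + 21 = 28.
Redesigned: 5 × 1 + 2 × 3 = 5 + 6 = 11.
Reduction = 28 − 11 = 17.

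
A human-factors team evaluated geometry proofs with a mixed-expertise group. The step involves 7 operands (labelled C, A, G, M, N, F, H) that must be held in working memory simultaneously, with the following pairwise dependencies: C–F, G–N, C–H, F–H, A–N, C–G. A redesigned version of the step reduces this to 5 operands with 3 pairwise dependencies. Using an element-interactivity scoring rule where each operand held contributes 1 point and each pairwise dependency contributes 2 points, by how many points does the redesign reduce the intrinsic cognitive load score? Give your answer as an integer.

8

Original: 7 × 1 + 6 × 2 = 7 + 12 = 19.
Redesigned: 5 × 1 + 3 × 2 = 5 + 6 = 11.
Reduction = 19 − 11 = 8.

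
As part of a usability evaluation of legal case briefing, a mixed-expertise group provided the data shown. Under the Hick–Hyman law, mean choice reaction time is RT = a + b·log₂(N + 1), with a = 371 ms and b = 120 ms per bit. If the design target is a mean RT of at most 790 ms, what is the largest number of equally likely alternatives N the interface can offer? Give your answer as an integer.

Set 371 + 120·log₂(N + 1) ≤ 790.
log₂(N + 1) ≤ (790 − 371) / 120 = 3.4917.
N + 1 ≤ 2^3.4917 = 11.2488.
N ≤ 10.2488, so the largest integer N is 10.

10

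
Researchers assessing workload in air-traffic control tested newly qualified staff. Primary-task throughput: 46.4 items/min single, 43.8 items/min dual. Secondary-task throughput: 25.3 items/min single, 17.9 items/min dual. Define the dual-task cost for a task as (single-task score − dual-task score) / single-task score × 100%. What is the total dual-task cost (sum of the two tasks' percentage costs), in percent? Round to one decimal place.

34.9

Primary cost = (46.4 − 43.8) / 46.4 × 100% = 5.6034%.
Secondary cost = (25.3 − 17.9) / 25.3 × 100% = 29.2490%.
Total = 5.6034% + 29.2490% = 34.8524% ≈ 34.9%.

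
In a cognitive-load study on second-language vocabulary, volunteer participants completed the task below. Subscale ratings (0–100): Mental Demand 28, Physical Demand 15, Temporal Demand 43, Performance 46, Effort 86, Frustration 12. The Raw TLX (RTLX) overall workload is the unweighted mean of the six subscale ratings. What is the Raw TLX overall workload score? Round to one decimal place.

38.3

Sum of ratings = 28 + 15 + 43 + 46 + 86 + 12 = 230.
RTLX = 230 / 6 = 38.3333 ≈ 38.3.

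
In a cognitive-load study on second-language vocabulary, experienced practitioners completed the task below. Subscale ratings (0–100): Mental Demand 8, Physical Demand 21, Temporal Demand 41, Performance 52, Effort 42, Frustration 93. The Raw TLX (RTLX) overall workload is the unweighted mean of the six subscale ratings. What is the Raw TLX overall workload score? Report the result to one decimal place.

Sum of ratings = 8 + 21 + 41 + 52 + 42 + 93 = 257.
RTLX = 257 / 6 = 42.8333 ≈ 42.8.

42.8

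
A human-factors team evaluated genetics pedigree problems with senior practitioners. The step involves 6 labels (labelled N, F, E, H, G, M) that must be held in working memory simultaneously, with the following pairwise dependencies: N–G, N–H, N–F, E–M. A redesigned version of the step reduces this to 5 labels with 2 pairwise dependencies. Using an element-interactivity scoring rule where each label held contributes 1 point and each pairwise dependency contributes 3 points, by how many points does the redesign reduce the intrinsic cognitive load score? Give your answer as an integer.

Original: 6 × 1 + 4 × 3 = 6 + 12 = 18.
Redesigned: 5 × 1 + 2 × 3 = 5 + 6 = 11.
Reduction = 18 − 11 = 7.

7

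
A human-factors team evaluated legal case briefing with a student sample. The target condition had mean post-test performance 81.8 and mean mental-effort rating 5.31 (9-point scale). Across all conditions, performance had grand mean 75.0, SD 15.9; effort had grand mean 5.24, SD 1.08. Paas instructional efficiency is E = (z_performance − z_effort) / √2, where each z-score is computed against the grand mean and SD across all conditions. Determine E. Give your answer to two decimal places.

z_performance = (81.8 − 75.0) / 15.9 = 6.8000 / 15.9 = 0.4277.
z_effort = (5.31 − 5.24) / 1.08 = 0.0700 / 1.08 = 0.0648.
z_P − z_E = 0.4277 − 0.0648 = 0.3629.
E = 0.3629 / √2 = 0.3629 / 1.41421 = 0.2566 ≈ 0.26.

0.26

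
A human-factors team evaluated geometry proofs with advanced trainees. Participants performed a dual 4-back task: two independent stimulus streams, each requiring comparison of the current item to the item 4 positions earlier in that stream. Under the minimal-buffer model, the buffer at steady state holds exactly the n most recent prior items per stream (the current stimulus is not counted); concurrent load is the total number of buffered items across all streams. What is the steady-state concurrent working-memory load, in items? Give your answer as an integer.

Each stream's buffer holds its 4 most recent prior items.
Two independent streams: 2 × 4 = 8 buffered items at steady state.

8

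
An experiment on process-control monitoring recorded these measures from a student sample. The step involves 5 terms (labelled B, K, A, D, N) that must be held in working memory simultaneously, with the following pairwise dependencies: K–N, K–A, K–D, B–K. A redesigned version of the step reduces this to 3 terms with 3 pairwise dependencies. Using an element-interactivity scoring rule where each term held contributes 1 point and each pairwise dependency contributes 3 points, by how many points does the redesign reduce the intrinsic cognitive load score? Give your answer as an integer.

Original: 5 × 1 + 4 × 3 = 5 + 12 = 17.
Redesigned: 3 × 1 + 3 × 3 = 3 + 9 = 12.
Reduction = 17 − 12 = 5.

5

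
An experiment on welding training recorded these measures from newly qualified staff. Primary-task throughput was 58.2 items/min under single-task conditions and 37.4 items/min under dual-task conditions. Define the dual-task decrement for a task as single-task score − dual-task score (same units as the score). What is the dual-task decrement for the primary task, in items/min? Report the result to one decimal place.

20.8

Decrement = 58.2 − 37.4 = 20.8000 items/min ≈ 20.8 items/min.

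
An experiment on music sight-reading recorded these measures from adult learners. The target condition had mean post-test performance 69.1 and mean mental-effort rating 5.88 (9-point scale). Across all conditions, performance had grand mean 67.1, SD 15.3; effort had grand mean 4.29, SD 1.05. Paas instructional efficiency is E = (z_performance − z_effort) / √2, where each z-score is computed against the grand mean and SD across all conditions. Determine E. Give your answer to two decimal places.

-0.98

z_performance = (69.1 − 67.1) / 15.3 = 2.0000 / 15.3 = 0.1307.
z_effort = (5.88 − 4.29) / 1.05 = 1.5900 / 1.05 = 1.5143.
z_P − z_E = 0.1307 − 1.5143 = -1.3836.
E = -1.3836 / √2 = -1.3836 / 1.41421 = -0.9784 ≈ -0.98.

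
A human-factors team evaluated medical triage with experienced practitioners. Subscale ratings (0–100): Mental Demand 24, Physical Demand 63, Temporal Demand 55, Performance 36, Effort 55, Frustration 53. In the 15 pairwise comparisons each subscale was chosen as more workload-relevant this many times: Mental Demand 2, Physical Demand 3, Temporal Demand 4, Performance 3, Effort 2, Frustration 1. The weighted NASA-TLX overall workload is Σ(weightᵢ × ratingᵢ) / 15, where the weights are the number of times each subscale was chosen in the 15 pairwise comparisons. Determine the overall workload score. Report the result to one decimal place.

The tallies are the weights (they sum to 15).
Weighted sum = 2·24 + 3·63 + 4·55 + 3·36 + 2·55 + 1·53
            = 48 + 189 + 220 + 108 + 110 + 53 = 728.
Overall workload = 728 / 15 = 48.5333 ≈ 48.5.

48.5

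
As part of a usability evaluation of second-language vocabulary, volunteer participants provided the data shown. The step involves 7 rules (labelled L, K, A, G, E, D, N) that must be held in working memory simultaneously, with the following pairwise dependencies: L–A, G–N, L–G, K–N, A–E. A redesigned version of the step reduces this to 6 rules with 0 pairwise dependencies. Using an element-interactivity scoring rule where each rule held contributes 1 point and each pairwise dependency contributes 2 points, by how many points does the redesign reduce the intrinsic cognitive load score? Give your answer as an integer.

Original: 7 × 1 + 5 × 2 = 7 + 10 = 17.
Redesigned: 6 × 1 + 0 × 2 = 6 + 0 = 6.
Reduction = 17 − 6 = 11.

11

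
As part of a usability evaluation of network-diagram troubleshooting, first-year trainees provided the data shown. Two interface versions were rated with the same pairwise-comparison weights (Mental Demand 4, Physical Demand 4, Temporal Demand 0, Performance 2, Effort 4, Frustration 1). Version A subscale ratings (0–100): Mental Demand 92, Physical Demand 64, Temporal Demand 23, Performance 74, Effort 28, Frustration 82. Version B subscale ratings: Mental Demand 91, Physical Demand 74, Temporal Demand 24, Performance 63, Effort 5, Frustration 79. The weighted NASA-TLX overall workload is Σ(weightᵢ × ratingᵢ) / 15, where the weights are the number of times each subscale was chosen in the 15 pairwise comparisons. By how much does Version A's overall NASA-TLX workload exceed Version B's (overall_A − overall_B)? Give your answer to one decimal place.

5.4

Version A weighted sum = 4·92 + 4·64 + 0·23 + 2·74 + 4·28 + 1·82 = 368 + 256 + 0 + 148 + 112 + 82 = 966; overall_A = 966/15 = 64.4000.
Version B weighted sum = 4·91 + 4·74 + 0·24 + 2·63 + 4·5 + 1·79 = 364 + 296 + 0 + 126 + 20 + 79 = 885; overall_B = 885/15 = 59.0000.
Difference = 64.4000 − 59.0000 = 5.4000 ≈ 5.4.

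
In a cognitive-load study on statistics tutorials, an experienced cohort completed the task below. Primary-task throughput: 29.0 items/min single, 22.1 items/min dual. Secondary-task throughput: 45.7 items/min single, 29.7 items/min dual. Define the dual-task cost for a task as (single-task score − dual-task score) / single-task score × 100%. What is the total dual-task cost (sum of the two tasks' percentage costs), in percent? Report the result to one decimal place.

58.8

Primary cost = (29.0 − 22.1) / 29.0 × 100% = 23.7931%.
Secondary cost = (45.7 − 29.7) / 45.7 × 100% = 35.0109%.
Total = 23.7931% + 35.0109% = 58.8040% ≈ 58.8%.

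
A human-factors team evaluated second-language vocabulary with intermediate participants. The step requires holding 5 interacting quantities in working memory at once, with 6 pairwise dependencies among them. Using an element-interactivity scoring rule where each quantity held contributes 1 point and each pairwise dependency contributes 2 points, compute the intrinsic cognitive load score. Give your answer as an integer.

Element contribution: 5 × 1 = 5.
Interaction contribution: 6 × 2 = 12.
Intrinsic load = 5 + 12 = 17.

17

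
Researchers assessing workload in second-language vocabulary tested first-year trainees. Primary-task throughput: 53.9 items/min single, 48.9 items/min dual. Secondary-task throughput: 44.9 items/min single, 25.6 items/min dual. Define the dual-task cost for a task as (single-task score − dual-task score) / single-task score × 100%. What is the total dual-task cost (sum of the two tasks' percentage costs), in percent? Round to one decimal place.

52.3

Primary cost = (53.9 − 48.9) / 53.9 × 100% = 9.2764%.
Secondary cost = (44.9 − 25.6) / 44.9 × 100% = 42.9844%.
Total = 9.2764% + 42.9844% = 52.2608% ≈ 52.3%.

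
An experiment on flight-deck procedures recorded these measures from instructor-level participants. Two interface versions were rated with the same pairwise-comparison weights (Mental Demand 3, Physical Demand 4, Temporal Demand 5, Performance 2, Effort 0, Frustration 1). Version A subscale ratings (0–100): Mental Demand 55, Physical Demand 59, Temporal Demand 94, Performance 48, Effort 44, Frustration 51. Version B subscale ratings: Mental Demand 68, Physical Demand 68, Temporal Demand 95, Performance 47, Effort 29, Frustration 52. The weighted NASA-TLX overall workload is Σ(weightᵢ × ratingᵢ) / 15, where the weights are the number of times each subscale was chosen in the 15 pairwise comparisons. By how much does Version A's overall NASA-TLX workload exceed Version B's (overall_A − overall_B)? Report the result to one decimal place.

-5.3

Version A weighted sum = 3·55 + 4·59 + 5·94 + 2·48 + 0·44 + 1·51 = 165 + 236 + 470 + 96 + 0 + 51 = 1018; overall_A = 1018/15 = 67.8667.
Version B weighted sum = 3·68 + 4·68 + 5·95 + 2·47 + 0·29 + 1·52 = 204 + 272 + 475 + 94 + 0 + 52 = 1097; overall_B = 1097/15 = 73.1333.
Difference = 67.8667 − 73.1333 = -5.2666 ≈ -5.3.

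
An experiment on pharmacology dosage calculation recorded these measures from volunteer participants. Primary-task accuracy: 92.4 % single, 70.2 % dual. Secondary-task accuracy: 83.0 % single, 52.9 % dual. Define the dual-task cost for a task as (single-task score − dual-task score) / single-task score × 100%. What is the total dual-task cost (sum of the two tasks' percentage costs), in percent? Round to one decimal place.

Primary cost = (92.4 − 70.2) / 92.4 × 100% = 24.0260%.
Secondary cost = (83.0 − 52.9) / 83.0 × 100% = 36.2651%.
Total = 24.0260% + 36.2651% = 60.2911% ≈ 60.3%.

60.3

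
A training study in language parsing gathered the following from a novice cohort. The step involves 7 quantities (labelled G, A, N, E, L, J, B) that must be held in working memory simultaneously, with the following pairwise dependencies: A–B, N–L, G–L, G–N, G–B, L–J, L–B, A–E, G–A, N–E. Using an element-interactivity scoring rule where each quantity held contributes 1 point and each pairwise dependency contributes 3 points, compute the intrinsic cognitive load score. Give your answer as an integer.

Count of quantities held simultaneously: 7.
Count of pairwise dependencies listed: 10.
Element contribution: 7 × 1 = 7.
Interaction contribution: 10 × 3 = 30.
Intrinsic load = 7 + 30 = 37.

37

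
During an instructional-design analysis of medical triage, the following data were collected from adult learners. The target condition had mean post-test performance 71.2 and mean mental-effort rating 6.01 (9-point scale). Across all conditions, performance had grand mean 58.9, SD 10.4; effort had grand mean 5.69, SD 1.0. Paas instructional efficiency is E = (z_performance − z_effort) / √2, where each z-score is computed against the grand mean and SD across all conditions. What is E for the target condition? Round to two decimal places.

0.61

z_performance = (71.2 − 58.9) / 10.4 = 12.3000 / 10.4 = 1.1827.
z_effort = (6.01 − 5.69) / 1.0 = 0.3200 / 1.0 = 0.3200.
z_P − z_E = 1.1827 − 0.3200 = 0.8627.
E = 0.8627 / √2 = 0.8627 / 1.41421 = 0.6100 ≈ 0.61.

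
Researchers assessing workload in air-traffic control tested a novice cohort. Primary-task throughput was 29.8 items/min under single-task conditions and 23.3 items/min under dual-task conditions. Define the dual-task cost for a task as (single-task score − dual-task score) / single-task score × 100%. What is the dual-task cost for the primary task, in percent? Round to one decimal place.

21.8

Cost = (29.8 − 23.3) / 29.8 × 100%
     = 6.5000 / 29.8 × 100% = 21.8121%.
≈ 21.8%.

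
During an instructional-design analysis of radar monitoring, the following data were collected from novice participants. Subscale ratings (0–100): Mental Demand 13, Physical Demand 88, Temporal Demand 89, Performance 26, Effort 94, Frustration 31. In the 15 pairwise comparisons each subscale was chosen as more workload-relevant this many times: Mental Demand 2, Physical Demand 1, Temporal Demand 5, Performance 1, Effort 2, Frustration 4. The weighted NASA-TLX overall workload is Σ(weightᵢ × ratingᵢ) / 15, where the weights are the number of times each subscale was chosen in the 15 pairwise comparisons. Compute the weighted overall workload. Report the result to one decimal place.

59.8

The tallies are the weights (they sum to 15).
Weighted sum = 2·13 + 1·88 + 5·89 + 1·26 + 2·94 + 4·31
            = 26 + 88 + 445 + 26 + 188 + 124 = 897.
Overall workload = 897 / 15 = 59.8000 ≈ 59.8.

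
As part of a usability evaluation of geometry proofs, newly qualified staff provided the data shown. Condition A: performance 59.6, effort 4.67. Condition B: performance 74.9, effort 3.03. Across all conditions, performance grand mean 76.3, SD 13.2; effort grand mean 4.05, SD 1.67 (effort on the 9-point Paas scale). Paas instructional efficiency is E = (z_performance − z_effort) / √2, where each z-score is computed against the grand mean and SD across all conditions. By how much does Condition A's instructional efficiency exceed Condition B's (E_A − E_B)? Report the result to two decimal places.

-1.51

Condition A: z_P = (59.6 − 76.3)/13.2 = -1.2652; z_E = (4.67 − 4.05)/1.67 = 0.3713; E_A = (-1.2652 − 0.3713)/√2 = -1.1572.
Condition B: z_P = (74.9 − 76.3)/13.2 = -0.1061; z_E = (3.03 − 4.05)/1.67 = -0.6108; E_B = (-0.1061 − (-0.6108))/√2 = 0.3569.
E_A − E_B = -1.1572 − 0.3569 = -1.5141 ≈ -1.51.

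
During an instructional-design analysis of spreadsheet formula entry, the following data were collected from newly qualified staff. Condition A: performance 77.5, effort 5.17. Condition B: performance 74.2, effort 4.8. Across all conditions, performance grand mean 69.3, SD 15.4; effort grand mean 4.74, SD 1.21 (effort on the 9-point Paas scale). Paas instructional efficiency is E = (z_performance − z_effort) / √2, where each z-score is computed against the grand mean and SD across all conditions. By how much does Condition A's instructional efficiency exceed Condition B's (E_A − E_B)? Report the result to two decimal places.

-0.06

Condition A: z_P = (77.5 − 69.3)/15.4 = 0.5325; z_E = (5.17 − 4.74)/1.21 = 0.3554; E_A = (0.5325 − 0.3554)/√2 = 0.1252.
Condition B: z_P = (74.2 − 69.3)/15.4 = 0.3182; z_E = (4.8 − 4.74)/1.21 = 0.0496; E_B = (0.3182 − 0.0496)/√2 = 0.1899.
E_A − E_B = 0.1252 − 0.1899 = -0.0647 ≈ -0.06.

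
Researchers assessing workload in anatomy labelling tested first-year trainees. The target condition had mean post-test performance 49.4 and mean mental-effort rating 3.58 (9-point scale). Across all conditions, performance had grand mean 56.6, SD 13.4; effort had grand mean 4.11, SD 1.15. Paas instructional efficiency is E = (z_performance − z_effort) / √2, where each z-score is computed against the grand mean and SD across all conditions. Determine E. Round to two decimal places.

z_performance = (49.4 − 56.6) / 13.4 = -7.2000 / 13.4 = -0.5373.
z_effort = (3.58 − 4.11) / 1.15 = -0.5300 / 1.15 = -0.4609.
z_P − z_E = -0.5373 − (-0.4609) = -0.0764.
E = -0.0764 / √2 = -0.0764 / 1.41421 = -0.0540 ≈ -0.05.

-0.05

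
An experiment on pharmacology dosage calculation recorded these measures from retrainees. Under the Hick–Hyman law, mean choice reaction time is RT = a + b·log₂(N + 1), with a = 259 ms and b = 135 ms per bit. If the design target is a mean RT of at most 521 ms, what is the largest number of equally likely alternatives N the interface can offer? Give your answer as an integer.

Set 259 + 135·log₂(N + 1) ≤ 521.
log₂(N + 1) ≤ (521 − 259) / 135 = 1.9407.
N + 1 ≤ 2^1.9407 = 3.8389.
N ≤ 2.8389, so the largest integer N is 2.

2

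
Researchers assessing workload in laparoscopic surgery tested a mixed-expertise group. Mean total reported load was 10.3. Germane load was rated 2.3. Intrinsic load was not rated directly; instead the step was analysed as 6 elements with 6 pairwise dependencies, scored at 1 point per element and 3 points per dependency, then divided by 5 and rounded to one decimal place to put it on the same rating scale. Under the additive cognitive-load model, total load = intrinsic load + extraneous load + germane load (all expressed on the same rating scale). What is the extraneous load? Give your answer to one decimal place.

3.2

Intrinsic (element-interactivity): (6 × 1 + 6 × 3) / 5 = 24 / 5 = 4.8000 → 4.8.
extraneous load = total − intrinsic − germane
             = 10.3 − 4.8 − 2.3 = 3.2.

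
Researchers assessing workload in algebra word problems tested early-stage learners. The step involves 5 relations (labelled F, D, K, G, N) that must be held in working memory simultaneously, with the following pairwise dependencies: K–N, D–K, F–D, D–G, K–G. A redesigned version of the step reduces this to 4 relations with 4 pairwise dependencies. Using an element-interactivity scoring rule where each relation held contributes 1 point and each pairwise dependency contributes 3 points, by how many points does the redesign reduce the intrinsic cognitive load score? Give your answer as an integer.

4

Original: 5 × 1 + 5 × 3 = 5 + 15 = 20.
Redesigned: 4 × 1 + 4 × 3 = 4 + 12 = 16.
Reduction = 20 − 16 = 4.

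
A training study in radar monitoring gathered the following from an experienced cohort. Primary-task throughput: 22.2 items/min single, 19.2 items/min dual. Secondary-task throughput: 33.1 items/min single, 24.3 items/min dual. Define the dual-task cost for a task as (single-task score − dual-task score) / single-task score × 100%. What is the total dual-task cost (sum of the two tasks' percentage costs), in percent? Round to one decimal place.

40.1

Primary cost = (22.2 − 19.2) / 22.2 × 100% = 13.5135%.
Secondary cost = (33.1 − 24.3) / 33.1 × 100% = 26.5861%.
Total = 13.5135% + 26.5861% = 40.0996% ≈ 40.1%.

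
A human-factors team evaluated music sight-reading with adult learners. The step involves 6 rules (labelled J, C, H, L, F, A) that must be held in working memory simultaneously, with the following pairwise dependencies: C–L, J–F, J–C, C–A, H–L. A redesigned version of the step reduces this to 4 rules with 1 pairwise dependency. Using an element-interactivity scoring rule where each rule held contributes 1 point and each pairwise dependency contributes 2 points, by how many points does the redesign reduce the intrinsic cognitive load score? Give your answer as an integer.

10

Original: 6 × 1 + 5 × 2 = 6 + 10 = 16.
Redesigned: 4 × 1 + 1 × 2 = 4 + 2 = 6.
Reduction = 16 − 6 = 10.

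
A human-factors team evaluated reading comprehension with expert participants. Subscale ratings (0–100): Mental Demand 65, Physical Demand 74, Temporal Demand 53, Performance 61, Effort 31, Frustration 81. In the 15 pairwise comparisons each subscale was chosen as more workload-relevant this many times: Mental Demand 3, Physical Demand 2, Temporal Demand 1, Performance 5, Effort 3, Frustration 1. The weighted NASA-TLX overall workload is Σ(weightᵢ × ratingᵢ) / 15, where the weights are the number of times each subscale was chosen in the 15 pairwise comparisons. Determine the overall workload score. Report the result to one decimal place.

58.3

The tallies are the weights (they sum to 15).
Weighted sum = 3·65 + 2·74 + 1·53 + 5·61 + 3·31 + 1·81
            = 195 + 148 + 53 + 305 + 93 + 81 = 875.
Overall workload = 875 / 15 = 58.3333 ≈ 58.3.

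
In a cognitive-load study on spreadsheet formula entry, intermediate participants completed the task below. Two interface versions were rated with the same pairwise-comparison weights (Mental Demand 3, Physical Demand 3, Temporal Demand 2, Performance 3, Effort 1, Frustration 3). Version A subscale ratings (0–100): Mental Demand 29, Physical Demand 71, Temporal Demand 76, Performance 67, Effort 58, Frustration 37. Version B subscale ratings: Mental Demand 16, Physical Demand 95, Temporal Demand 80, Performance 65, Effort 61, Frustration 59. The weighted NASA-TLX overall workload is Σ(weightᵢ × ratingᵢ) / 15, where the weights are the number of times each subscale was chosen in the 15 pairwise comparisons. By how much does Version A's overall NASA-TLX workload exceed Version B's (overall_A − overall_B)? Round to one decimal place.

Version A weighted sum = 3·29 + 3·71 + 2·76 + 3·67 + 1·58 + 3·37 = 87 + 213 + 152 + 201 + 58 + 111 = 822; overall_A = 822/15 = 54.8000.
Version B weighted sum = 3·16 + 3·95 + 2·80 + 3·65 + 1·61 + 3·59 = 48 + 285 + 160 + 195 + 61 + 177 = 926; overall_B = 926/15 = 61.7333.
Difference = 54.8000 − 61.7333 = -6.9333 ≈ -6.9.

-6.9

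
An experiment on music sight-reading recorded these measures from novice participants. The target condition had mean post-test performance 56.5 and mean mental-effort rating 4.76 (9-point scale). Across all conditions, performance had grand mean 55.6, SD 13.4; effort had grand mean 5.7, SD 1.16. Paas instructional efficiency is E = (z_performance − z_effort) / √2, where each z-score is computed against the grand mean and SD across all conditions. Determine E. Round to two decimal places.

z_performance = (56.5 − 55.6) / 13.4 = 0.9000 / 13.4 = 0.0672.
z_effort = (4.76 − 5.7) / 1.16 = -0.9400 / 1.16 = -0.8103.
z_P − z_E = 0.0672 − (-0.8103) = 0.8775.
E = 0.8775 / √2 = 0.8775 / 1.41421 = 0.6205 ≈ 0.62.

0.62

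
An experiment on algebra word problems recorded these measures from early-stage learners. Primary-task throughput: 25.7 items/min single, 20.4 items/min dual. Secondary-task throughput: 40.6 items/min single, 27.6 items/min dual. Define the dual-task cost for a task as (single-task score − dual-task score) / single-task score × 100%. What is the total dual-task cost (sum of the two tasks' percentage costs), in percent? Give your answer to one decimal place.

52.6

Primary cost = (25.7 − 20.4) / 25.7 × 100% = 20.6226%.
Secondary cost = (40.6 − 27.6) / 40.6 × 100% = 32.0197%.
Total = 20.6226% + 32.0197% = 52.6423% ≈ 52.6%.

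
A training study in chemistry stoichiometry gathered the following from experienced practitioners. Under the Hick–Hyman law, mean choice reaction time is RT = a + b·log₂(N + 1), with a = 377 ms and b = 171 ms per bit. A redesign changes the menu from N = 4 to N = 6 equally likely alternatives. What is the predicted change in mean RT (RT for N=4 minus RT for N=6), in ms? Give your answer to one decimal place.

RT(4) = 377 + 171·log₂(5) = 377 + 171·2.3219 = 774.0449 ms.
RT(6) = 377 + 171·log₂(7) = 377 + 171·2.8074 = 857.0654 ms.
Difference = 774.0449 − 857.0654 = -83.0205 ≈ -83.0 ms.

-83.0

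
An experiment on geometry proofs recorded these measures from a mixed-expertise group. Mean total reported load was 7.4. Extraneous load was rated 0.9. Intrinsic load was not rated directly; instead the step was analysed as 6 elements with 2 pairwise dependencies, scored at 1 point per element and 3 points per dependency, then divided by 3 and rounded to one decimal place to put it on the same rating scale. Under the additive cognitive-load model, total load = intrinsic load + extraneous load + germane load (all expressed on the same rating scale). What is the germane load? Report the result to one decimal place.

2.5

Intrinsic (element-interactivity): (6 × 1 + 2 × 3) / 3 = 12 / 3 = 4.0000 → 4.0.
germane load = total − intrinsic − extraneous
             = 7.4 − 4.0 − 0.9 = 2.5.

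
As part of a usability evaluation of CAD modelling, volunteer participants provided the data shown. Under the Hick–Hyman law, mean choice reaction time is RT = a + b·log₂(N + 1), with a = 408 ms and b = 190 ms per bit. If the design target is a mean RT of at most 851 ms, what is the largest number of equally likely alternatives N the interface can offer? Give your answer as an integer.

Set 408 + 190·log₂(N + 1) ≤ 851.
log₂(N + 1) ≤ (851 − 408) / 190 = 2.3316.
N + 1 ≤ 2^2.3316 = 5.0336.
N ≤ 4.0336, so the largest integer N is 4.

4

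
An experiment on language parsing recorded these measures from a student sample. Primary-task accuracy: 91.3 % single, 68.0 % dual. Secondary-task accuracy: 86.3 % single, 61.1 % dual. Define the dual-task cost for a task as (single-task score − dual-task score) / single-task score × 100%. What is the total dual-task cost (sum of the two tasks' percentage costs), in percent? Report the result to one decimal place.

54.7

Primary cost = (91.3 − 68.0) / 91.3 × 100% = 25.5203%.
Secondary cost = (86.3 − 61.1) / 86.3 × 100% = 29.2005%.
Total = 25.5203% + 29.2005% = 54.7208% ≈ 54.7%.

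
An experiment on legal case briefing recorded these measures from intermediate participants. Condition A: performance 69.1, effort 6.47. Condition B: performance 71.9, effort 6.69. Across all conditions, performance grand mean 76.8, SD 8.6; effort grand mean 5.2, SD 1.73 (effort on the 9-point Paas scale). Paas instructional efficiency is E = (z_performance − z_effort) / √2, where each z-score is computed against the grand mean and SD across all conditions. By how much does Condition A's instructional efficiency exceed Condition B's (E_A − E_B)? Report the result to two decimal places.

-0.14

Condition A: z_P = (69.1 − 76.8)/8.6 = -0.8953; z_E = (6.47 − 5.2)/1.73 = 0.7341; E_A = (-0.8953 − 0.7341)/√2 = -1.1522.
Condition B: z_P = (71.9 − 76.8)/8.6 = -0.5698; z_E = (6.69 − 5.2)/1.73 = 0.8613; E_B = (-0.5698 − 0.8613)/√2 = -1.0119.
E_A − E_B = -1.1522 − (-1.0119) = -0.1403 ≈ -0.14.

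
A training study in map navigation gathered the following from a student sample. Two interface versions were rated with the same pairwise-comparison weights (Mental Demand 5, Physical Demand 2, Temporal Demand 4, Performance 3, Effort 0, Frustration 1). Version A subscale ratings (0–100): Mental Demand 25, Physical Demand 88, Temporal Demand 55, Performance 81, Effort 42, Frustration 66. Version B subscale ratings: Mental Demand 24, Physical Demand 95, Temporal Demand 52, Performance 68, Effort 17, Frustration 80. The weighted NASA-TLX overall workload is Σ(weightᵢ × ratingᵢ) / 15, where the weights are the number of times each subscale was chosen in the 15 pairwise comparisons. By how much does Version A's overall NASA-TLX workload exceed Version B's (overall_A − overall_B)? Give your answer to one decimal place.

1.9

Version A weighted sum = 5·25 + 2·88 + 4·55 + 3·81 + 0·42 + 1·66 = 125 + 176 + 220 + 243 + 0 + 66 = 830; overall_A = 830/15 = 55.3333.
Version B weighted sum = 5·24 + 2·95 + 4·52 + 3·68 + 0·17 + 1·80 = 120 + 190 + 208 + 204 + 0 + 80 = 802; overall_B = 802/15 = 53.4667.
Difference = 55.3333 − 53.4667 = 1.8666 ≈ 1.9.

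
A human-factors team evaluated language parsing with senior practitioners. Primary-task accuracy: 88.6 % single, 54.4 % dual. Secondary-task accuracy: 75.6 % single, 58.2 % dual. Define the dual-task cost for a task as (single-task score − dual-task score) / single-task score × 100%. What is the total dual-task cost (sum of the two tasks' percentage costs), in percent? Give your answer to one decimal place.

Primary cost = (88.6 − 54.4) / 88.6 × 100% = 38.6005%.
Secondary cost = (75.6 − 58.2) / 75.6 × 100% = 23.0159%.
Total = 38.6005% + 23.0159% = 61.6164% ≈ 61.6%.

61.6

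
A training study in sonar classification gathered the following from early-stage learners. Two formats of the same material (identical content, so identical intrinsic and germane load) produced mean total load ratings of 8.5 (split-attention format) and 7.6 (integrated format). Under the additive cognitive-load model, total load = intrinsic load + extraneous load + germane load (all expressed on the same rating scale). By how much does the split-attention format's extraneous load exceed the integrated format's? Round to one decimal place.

Intrinsic and germane load are equal across formats, so the difference in total load equals the difference in extraneous load.
Extraneous-load difference = 8.5 − 7.6 = 0.9.

0.9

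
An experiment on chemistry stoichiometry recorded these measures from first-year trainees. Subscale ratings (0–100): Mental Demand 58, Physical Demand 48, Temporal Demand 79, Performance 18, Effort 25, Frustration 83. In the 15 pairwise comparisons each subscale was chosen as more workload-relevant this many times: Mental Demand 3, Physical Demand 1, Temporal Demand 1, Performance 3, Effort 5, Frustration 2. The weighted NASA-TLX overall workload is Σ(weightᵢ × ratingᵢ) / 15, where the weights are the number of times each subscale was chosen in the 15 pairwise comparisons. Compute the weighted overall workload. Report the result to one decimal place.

The tallies are the weights (they sum to 15).
Weighted sum = 3·58 + 1·48 + 1·79 + 3·18 + 5·25 + 2·83
            = 174 + 48 + 79 + 54 + 125 + 166 = 646.
Overall workload = 646 / 15 = 43.0667 ≈ 43.1.

43.1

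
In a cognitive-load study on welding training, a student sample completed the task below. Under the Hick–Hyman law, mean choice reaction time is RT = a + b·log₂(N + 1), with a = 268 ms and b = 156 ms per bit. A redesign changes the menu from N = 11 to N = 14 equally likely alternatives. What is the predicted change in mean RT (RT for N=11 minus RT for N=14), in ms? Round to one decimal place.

-50.2

RT(11) = 268 + 156·log₂(12) = 268 + 156·3.5850 = 827.2600 ms.
RT(14) = 268 + 156·log₂(15) = 268 + 156·3.9069 = 877.4764 ms.
Difference = 827.2600 − 877.4764 = -50.2164 ≈ -50.2 ms.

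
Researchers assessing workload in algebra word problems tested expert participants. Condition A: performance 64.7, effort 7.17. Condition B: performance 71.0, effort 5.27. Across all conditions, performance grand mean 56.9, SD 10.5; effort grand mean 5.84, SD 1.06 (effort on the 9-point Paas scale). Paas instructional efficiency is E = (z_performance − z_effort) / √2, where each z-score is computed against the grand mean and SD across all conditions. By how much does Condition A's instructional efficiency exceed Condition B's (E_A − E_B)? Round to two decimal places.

-1.69

Condition A: z_P = (64.7 − 56.9)/10.5 = 0.7429; z_E = (7.17 − 5.84)/1.06 = 1.2547; E_A = (0.7429 − 1.2547)/√2 = -0.3619.
Condition B: z_P = (71.0 − 56.9)/10.5 = 1.3429; z_E = (5.27 − 5.84)/1.06 = -0.5377; E_B = (1.3429 − (-0.5377))/√2 = 1.3298.
E_A − E_B = -0.3619 − 1.3298 = -1.6917 ≈ -1.69.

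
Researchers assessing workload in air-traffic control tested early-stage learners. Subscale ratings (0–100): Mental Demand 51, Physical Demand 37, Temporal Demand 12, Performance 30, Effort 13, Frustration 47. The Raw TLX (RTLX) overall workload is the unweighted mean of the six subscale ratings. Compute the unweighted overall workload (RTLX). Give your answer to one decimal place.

31.7

Sum of ratings = 51 + 37 + 12 + 30 + 13 + 47 = 190.
RTLX = 190 / 6 = 31.6667 ≈ 31.7.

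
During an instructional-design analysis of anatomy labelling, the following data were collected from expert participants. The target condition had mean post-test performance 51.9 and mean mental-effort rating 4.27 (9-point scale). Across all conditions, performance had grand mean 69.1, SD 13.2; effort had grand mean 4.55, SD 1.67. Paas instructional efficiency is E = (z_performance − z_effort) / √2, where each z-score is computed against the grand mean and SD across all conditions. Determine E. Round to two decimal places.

-0.80

z_performance = (51.9 − 69.1) / 13.2 = -17.2000 / 13.2 = -1.3030.
z_effort = (4.27 − 4.55) / 1.67 = -0.2800 / 1.67 = -0.1677.
z_P − z_E = -1.3030 − (-0.1677) = -1.1353.
E = -1.1353 / √2 = -1.1353 / 1.41421 = -0.8028 ≈ -0.80.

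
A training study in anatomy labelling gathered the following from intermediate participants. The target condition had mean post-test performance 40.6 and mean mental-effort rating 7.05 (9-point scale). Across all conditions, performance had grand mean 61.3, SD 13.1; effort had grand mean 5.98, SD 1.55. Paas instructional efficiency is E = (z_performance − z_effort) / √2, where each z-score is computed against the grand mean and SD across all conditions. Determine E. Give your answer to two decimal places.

z_performance = (40.6 − 61.3) / 13.1 = -20.7000 / 13.1 = -1.5802.
z_effort = (7.05 − 5.98) / 1.55 = 1.0700 / 1.55 = 0.6903.
z_P − z_E = -1.5802 − 0.6903 = -2.2705.
E = -2.2705 / √2 = -2.2705 / 1.41421 = -1.6055 ≈ -1.61.

-1.61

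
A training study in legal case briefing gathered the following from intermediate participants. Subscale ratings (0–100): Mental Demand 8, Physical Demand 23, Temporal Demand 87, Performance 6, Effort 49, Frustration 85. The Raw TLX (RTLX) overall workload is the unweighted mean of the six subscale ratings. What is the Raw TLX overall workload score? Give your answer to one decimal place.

Sum of ratings = 8 + 23 + 87 + 6 + 49 + 85 = 258.
RTLX = 258 / 6 = 43.0000 ≈ 43.0.

43.0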